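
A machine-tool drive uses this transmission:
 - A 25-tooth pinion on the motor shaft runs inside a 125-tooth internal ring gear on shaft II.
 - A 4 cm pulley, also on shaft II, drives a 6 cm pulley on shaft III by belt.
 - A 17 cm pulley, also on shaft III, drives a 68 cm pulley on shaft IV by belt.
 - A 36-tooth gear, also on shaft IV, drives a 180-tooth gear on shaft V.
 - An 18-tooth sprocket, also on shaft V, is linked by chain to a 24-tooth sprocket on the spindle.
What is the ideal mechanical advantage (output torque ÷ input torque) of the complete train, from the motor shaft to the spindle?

200

Each stage contributes driven/driver: internal gear 125/25 = 5, belt 6/4 = 1.5, belt 68/17 = 4, gear mesh 180/36 = 5, chain 24/18 = 1.3333.
Overall: 5 × 1.5 × 4 × 5 × 1.3333 = 200.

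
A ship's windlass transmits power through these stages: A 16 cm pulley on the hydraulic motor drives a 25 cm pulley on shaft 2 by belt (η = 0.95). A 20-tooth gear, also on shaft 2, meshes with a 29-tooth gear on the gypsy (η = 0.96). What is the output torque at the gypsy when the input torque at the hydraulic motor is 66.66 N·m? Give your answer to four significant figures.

belt 25/16 = 1.5625 → τ = 66.66·1.5625·0.95 = 98.948 N·m
gear mesh 29/20 = 1.45 → τ = 98.948·1.45·0.96 = 137.74 N·m

137.7 N·m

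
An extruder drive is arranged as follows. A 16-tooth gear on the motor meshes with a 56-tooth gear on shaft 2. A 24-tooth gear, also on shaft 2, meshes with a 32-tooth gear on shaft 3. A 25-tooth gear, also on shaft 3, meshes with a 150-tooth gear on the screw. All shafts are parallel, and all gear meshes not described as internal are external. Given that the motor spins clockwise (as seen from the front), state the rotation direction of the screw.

counterclockwise

the motor → shaft 2: external mesh, 1 reversal → CCW.
shaft 2 → shaft 3: external mesh, 1 reversal → CW.
shaft 3 → the screw: external mesh, 1 reversal → CCW.
3 reversals in total — an odd number — so the screw turns opposite to the motor.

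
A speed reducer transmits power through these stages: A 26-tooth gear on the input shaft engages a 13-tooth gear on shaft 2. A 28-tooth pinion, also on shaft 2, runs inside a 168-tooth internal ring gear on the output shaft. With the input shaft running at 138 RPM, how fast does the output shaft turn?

the input shaft → shaft 2 (gear mesh, 13/26): 138 ÷ 0.5 = 276 RPM
shaft 2 → the output shaft (internal gear, 168/28): 276 ÷ 6 = 46 RPM

46 RPM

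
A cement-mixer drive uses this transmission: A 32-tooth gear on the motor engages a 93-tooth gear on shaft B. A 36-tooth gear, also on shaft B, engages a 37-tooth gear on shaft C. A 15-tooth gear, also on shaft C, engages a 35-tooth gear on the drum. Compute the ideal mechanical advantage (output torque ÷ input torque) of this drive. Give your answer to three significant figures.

6.97

Each stage contributes driven/driver: gear mesh 93/32 = 2.9062, gear mesh 37/36 = 1.0278, gear mesh 35/15 = 2.3333.
Overall: 2.9062 × 1.0278 × 2.3333 = 6.9696.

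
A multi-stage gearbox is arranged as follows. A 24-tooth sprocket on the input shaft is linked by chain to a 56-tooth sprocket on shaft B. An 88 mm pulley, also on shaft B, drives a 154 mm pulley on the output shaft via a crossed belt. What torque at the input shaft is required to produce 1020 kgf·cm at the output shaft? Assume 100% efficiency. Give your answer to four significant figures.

Overall ratio R = 2.3333 × 1.75 = 4.0833.
Input torque = output torque / R = 1020 / 4.0833 = 249.8 kgf·cm.

249.8 kgf·cm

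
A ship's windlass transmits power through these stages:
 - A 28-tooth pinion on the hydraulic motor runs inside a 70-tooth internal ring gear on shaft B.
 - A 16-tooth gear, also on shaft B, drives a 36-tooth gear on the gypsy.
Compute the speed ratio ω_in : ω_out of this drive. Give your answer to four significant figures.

Each stage contributes driven/driver: internal gear 70/28 = 2.5, gear mesh 36/16 = 2.25.
Overall: 2.5 × 2.25 = 5.625.

5.625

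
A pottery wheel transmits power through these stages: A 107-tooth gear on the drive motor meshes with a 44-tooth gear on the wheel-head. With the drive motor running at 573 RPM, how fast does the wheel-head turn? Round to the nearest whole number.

1393 RPM

the drive motor → the wheel-head (gear mesh, 44/107): 573 ÷ 0.41121 = 1393.4 RPM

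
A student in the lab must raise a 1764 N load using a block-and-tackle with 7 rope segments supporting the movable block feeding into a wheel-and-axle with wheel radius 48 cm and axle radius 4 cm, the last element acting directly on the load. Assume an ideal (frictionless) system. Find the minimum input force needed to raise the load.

21 N

Block-and-tackle MA = number of supporting rope parts = 7.
Wheel-and-axle MA = R/r = 48/4 = 12.
Combined ideal MA = 7 × 12 = 84.
Effort = load / MA = 1764 / 84 = 21 N.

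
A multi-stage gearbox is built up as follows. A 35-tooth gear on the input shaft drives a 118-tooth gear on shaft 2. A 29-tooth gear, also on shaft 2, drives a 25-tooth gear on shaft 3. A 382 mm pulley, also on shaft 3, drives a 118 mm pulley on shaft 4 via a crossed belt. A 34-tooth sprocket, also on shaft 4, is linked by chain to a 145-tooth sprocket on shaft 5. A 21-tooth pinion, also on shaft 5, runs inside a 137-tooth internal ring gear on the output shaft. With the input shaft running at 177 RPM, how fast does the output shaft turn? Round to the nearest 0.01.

7.09 RPM

gear mesh 118/35 = 3.3714 → 177/3.3714 = 52.5 RPM
gear mesh 25/29 = 0.86207 → 52.5/0.86207 = 60.9 RPM
belt 118/382 = 0.3089 → 60.9/0.3089 = 197.15 RPM
chain 145/34 = 4.2647 → 197.15/4.2647 = 46.228 RPM
internal gear 137/21 = 6.5238 → 46.228/6.5238 = 7.0861 RPM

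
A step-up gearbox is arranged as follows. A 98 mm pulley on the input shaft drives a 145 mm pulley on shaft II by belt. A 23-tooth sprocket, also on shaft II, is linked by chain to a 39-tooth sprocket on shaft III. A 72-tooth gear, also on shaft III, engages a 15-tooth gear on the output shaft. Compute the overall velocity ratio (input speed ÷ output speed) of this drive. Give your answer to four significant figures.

Each stage contributes driven/driver: belt 145/98 = 1.4796, chain 39/23 = 1.6957, gear mesh 15/72 = 0.20833.
Overall: 1.4796 × 1.6957 × 0.20833 = 0.52268.

0.5227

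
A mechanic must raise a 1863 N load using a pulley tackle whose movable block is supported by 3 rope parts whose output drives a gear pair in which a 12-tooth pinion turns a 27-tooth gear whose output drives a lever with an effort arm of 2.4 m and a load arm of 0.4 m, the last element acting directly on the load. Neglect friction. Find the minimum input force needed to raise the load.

Block-and-tackle MA = number of supporting rope parts = 3.
Gear pair MA = 27/12 = 2.25.
Lever MA = effort arm / load arm = 2.4/0.4 = 6.
Combined ideal MA = 3 × 2.25 × 6 = 40.5.
Effort = load / MA = 1863 / 40.5 = 46 N.

46 N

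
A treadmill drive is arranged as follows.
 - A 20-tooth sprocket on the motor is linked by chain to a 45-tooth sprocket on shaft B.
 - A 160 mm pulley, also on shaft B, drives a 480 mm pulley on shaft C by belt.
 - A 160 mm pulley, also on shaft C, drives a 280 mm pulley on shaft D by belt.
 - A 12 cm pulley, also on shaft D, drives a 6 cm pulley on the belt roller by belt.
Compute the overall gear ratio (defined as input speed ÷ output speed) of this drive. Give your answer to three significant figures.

Each stage contributes driven/driver: chain 45/20 = 2.25, belt 480/160 = 3, belt 280/160 = 1.75, belt 6/12 = 0.5.
Overall: 2.25 × 3 × 1.75 × 0.5 = 5.9062.

5.91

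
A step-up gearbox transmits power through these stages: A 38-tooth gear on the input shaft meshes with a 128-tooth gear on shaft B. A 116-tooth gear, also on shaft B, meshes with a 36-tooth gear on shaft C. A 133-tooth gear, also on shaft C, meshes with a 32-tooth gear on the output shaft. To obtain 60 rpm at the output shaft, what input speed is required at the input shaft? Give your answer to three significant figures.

15.1 rpm

Overall ratio R = 3.3684 × 0.31034 × 0.2406 = 0.25152.
Required input speed = output speed × R = 60 × 0.25152 = 15.091 rpm.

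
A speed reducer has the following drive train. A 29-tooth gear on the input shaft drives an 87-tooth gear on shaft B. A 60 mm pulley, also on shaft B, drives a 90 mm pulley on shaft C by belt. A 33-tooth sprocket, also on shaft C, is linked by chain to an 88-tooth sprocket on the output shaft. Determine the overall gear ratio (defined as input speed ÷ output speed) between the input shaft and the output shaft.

Each stage contributes driven/driver: gear mesh 87/29 = 3, belt 90/60 = 1.5, chain 88/33 = 2.6667.
Overall: 3 × 1.5 × 2.6667 = 12.

12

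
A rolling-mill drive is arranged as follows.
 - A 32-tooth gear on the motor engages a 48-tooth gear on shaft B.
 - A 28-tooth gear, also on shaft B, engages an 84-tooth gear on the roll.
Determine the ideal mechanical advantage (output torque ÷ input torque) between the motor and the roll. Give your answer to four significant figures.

Each stage contributes driven/driver: gear mesh 48/32 = 1.5, gear mesh 84/28 = 3.
Overall: 1.5 × 3 = 4.5.

4.500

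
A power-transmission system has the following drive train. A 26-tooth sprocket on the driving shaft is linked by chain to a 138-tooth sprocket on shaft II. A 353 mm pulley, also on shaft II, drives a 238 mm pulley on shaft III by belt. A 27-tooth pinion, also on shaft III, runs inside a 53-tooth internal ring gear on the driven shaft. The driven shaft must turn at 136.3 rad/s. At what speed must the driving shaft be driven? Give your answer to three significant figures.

Overall ratio R = 5.3077 × 0.67422 × 1.963 = 7.0246.
Required input speed = output speed × R = 136.3 × 7.0246 = 957.45 rad/s.

957 rad/s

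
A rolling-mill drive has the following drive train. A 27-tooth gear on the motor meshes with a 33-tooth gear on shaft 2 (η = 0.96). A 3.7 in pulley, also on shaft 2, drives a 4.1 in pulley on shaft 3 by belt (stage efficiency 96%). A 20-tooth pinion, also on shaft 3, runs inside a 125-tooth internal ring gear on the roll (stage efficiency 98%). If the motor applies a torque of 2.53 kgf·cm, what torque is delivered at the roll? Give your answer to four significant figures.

19.34 kgf·cm

gear mesh 33/27 = 1.2222 → τ = 2.53·1.2222·0.96 = 2.9685 kgf·cm
belt 4.1/3.7 = 1.1081 → τ = 2.9685·1.1081·0.96 = 3.1579 kgf·cm
internal gear 125/20 = 6.25 → τ = 3.1579·6.25·0.98 = 19.342 kgf·cm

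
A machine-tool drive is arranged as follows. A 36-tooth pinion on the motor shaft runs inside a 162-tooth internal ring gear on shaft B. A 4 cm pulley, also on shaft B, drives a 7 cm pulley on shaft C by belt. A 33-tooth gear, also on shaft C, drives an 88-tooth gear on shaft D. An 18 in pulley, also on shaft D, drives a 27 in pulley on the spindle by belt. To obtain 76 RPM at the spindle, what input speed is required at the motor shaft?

Overall ratio R = 4.5 × 1.75 × 2.6667 × 1.5 = 31.5.
Required input speed = output speed × R = 76 × 31.5 = 2394 RPM.

2394 RPM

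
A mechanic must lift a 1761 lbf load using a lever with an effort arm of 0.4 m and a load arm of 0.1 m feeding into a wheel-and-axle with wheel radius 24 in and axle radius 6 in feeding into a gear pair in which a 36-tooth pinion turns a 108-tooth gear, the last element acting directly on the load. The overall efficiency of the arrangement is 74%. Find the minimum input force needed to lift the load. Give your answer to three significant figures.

Lever MA = effort arm / load arm = 0.4/0.1 = 4.
Wheel-and-axle MA = R/r = 24/6 = 4.
Gear pair MA = 108/36 = 3.
Combined ideal MA = 4 × 4 × 3 = 48.
Actual MA = 48 × 0.74 = 35.52.
Effort = load / actual MA = 1761 / 35.52 = 49.578 lbf.

49.6 lbf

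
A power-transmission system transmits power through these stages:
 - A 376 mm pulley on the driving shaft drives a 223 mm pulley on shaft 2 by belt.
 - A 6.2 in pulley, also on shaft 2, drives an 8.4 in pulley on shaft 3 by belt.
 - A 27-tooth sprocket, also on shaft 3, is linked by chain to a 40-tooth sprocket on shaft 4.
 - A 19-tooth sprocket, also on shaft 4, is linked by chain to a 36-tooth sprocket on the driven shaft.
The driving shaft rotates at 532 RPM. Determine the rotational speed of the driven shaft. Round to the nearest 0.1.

235.9 RPM

Belt: ratio = 223/376 = 0.59309, so shaft 2 turns at 532 / 0.59309 = 897 RPM.
Belt: ratio = 8.4/6.2 = 1.3548, so shaft 3 turns at 897 / 1.3548 = 662.07 RPM.
Chain: ratio = 40/27 = 1.4815, so shaft 4 turns at 662.07 / 1.4815 = 446.9 RPM.
Chain: ratio = 36/19 = 1.8947, so the driven shaft turns at 446.9 / 1.8947 = 235.86 RPM.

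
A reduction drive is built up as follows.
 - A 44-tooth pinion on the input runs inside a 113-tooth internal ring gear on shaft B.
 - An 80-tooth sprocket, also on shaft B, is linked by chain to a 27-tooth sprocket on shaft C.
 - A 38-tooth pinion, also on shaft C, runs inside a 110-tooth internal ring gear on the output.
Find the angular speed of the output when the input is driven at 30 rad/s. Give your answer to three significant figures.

12.0 rad/s

the input → shaft B (internal gear, 113/44): 30 ÷ 2.5682 = 11.681 rad/s
shaft B → shaft C (chain, 27/80): 11.681 ÷ 0.3375 = 34.612 rad/s
shaft C → the output (internal gear, 110/38): 34.612 ÷ 2.8947 = 11.957 rad/s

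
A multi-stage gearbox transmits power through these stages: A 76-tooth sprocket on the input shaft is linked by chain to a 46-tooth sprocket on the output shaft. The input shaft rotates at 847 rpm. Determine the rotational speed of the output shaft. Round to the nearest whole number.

1399 rpm

the input shaft → the output shaft (chain, 46/76): 847 ÷ 0.60526 = 1399.4 rpm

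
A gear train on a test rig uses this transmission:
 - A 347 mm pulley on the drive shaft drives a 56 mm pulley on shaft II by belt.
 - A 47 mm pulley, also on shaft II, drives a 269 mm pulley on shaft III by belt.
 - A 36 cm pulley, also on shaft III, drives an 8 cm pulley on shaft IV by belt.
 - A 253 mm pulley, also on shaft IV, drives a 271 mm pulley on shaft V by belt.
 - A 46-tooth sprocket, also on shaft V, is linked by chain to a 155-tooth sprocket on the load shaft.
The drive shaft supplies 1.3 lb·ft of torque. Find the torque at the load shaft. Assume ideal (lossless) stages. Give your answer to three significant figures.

0.963 lb·ft

belt 56/347 = 0.16138 → τ = 1.3·0.16138 = 0.2098 lb·ft
belt 269/47 = 5.7234 → τ = 0.2098·5.7234 = 1.2008 lb·ft
belt 8/36 = 0.22222 → τ = 1.2008·0.22222 = 0.26684 lb·ft
belt 271/253 = 1.0711 → τ = 0.26684·1.0711 = 0.28582 lb·ft
chain 155/46 = 3.3696 → τ = 0.28582·3.3696 = 0.96309 lb·ft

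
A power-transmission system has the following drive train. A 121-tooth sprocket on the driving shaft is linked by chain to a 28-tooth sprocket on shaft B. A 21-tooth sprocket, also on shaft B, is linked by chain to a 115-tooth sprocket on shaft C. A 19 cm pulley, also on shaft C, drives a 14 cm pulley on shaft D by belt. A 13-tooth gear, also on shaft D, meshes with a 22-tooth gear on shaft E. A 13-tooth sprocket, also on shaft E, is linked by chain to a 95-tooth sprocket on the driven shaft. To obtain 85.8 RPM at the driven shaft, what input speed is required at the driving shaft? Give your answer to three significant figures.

991 RPM

Overall ratio R = 0.2314 × 5.4762 × 0.73684 × 1.6923 × 7.3077 = 11.547.
Required input speed = output speed × R = 85.8 × 11.547 = 990.77 RPM.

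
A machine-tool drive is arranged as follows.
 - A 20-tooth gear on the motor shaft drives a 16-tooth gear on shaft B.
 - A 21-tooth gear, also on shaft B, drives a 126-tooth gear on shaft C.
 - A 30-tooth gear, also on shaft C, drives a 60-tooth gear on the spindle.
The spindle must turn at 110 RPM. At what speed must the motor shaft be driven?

1056 RPM

Overall ratio R = 0.8 × 6 × 2 = 9.6.
Required input speed = output speed × R = 110 × 9.6 = 1056 RPM.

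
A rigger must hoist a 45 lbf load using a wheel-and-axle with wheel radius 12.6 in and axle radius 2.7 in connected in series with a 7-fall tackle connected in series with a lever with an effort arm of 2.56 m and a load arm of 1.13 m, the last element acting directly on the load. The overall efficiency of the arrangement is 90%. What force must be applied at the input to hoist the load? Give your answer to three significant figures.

Wheel-and-axle MA = R/r = 12.6/2.7 = 4.6667.
Block-and-tackle MA = number of supporting rope parts = 7.
Lever MA = effort arm / load arm = 2.56/1.13 = 2.2655.
Combined ideal MA = 4.6667 × 7 × 2.2655 = 74.006.
Actual MA = 74.006 × 0.90 = 66.605.
Effort = load / actual MA = 45 / 66.605 = 0.67562 lbf.

0.676 lbf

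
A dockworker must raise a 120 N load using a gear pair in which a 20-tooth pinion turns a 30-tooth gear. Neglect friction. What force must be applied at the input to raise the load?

Gear pair MA = 30/20 = 1.5.
Effort = load / MA = 120 / 1.5 = 80 N.

80 N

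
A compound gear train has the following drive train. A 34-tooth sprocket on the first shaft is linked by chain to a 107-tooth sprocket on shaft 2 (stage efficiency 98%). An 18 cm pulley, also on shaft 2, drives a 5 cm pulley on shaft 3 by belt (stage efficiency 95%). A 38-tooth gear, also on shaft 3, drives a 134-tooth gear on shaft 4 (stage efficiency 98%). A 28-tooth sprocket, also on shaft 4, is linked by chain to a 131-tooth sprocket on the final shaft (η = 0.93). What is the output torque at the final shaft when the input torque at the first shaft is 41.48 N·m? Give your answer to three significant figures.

508 N·m

After the chain (107/34): 41.48 × 3.1471 × 0.98 = 127.93 N·m
After the belt (5/18): 127.93 × 0.27778 × 0.95 = 33.759 N·m
After the gear mesh (134/38): 33.759 × 3.5263 × 0.98 = 116.66 N·m
After the chain (131/28): 116.66 × 4.6786 × 0.93 = 507.61 N·m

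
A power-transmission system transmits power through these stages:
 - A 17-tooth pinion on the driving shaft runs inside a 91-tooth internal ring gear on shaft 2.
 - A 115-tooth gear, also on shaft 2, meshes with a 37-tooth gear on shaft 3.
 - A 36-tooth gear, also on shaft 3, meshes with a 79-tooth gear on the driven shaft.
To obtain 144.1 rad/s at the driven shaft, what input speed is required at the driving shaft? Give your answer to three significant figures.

545 rad/s

Overall ratio R = 5.3529 × 0.32174 × 2.1944 = 3.7794.
Required input speed = output speed × R = 144.1 × 3.7794 = 544.61 rad/s.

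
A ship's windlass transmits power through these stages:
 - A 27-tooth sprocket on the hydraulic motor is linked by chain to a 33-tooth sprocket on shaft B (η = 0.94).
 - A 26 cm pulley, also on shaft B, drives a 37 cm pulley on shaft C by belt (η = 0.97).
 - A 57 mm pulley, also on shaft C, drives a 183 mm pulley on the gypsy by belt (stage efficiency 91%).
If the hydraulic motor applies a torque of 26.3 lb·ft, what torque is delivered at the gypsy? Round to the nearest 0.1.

Chain: ratio = 33/27 = 1.2222; torque at shaft B = 26.3 × 1.2222 × 0.94 = 30.216 lb·ft.
Belt: ratio = 37/26 = 1.4231; torque at shaft C = 30.216 × 1.4231 × 0.97 = 41.709 lb·ft.
Belt: ratio = 183/57 = 3.2105; torque at the gypsy = 41.709 × 3.2105 × 0.91 = 121.86 lb·ft.

121.9 lb·ft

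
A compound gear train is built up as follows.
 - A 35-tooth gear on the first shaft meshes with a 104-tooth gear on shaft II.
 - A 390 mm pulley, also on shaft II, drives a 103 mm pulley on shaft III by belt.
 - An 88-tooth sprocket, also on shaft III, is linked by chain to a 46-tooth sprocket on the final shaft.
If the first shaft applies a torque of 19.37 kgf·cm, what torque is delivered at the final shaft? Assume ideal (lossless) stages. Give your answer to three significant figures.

Gear mesh: ratio = 104/35 = 2.9714; torque at shaft II = 19.37 × 2.9714 = 57.557 kgf·cm.
Belt: ratio = 103/390 = 0.2641; torque at shaft III = 57.557 × 0.2641 = 15.201 kgf·cm.
Chain: ratio = 46/88 = 0.52273; torque at the final shaft = 15.201 × 0.52273 = 7.9459 kgf·cm.

7.95 kgf·cm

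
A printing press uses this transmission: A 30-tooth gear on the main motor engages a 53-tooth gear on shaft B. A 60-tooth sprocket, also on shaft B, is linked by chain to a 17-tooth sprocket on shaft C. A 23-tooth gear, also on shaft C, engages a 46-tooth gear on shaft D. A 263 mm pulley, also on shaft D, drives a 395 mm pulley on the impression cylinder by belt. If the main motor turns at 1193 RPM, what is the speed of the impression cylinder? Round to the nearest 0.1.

gear mesh 53/30 = 1.7667 → 1193/1.7667 = 675.28 RPM
chain 17/60 = 0.28333 → 675.28/0.28333 = 2383.4 RPM
gear mesh 46/23 = 2 → 2383.4/2 = 1191.7 RPM
belt 395/263 = 1.5019 → 1191.7/1.5019 = 793.44 RPM

793.4 RPM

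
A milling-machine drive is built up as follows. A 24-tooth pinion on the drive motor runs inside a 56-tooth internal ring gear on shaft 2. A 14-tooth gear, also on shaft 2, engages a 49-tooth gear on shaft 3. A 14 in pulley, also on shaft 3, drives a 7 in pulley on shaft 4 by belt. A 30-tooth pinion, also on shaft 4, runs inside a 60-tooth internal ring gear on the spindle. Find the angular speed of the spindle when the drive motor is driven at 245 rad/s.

30 rad/s

Internal gear: ratio = 56/24 = 2.3333, so shaft 2 turns at 245 / 2.3333 = 105 rad/s.
Gear mesh: ratio = 49/14 = 3.5, so shaft 3 turns at 105 / 3.5 = 30 rad/s.
Belt: ratio = 7/14 = 0.5, so shaft 4 turns at 30 / 0.5 = 60 rad/s.
Internal gear: ratio = 60/30 = 2, so the spindle turns at 60 / 2 = 30 rad/s.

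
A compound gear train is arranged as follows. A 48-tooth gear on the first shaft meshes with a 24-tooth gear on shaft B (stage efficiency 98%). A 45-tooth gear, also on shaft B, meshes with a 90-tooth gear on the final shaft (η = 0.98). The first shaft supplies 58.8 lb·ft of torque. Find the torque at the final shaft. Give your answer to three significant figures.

After the gear mesh (24/48): 58.8 × 0.5 × 0.98 = 28.812 lb·ft
After the gear mesh (90/45): 28.812 × 2 × 0.98 = 56.472 lb·ft

56.5 lb·ft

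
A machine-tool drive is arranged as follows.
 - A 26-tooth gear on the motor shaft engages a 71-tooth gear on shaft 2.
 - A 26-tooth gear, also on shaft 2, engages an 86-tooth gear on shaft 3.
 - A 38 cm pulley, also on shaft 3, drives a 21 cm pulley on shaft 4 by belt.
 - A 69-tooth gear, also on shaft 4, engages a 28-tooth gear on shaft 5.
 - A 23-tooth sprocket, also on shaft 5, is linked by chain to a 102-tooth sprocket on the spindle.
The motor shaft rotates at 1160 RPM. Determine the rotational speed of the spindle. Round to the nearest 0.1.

gear mesh 71/26 = 2.7308 → 1160/2.7308 = 424.79 RPM
gear mesh 86/26 = 3.3077 → 424.79/3.3077 = 128.42 RPM
belt 21/38 = 0.55263 → 128.42/0.55263 = 232.39 RPM
gear mesh 28/69 = 0.4058 → 232.39/0.4058 = 572.67 RPM
chain 102/23 = 4.4348 → 572.67/4.4348 = 129.13 RPM

129.1 RPM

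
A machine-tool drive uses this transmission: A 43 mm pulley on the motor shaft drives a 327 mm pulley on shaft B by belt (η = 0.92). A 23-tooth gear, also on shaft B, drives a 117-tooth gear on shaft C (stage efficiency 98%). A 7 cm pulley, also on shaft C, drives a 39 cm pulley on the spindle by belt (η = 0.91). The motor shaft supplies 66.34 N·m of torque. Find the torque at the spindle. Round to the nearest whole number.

11731 N·m

belt 327/43 = 7.6047 → τ = 66.34·7.6047·0.92 = 464.13 N·m
gear mesh 117/23 = 5.087 → τ = 464.13·5.087·0.98 = 2313.8 N·m
belt 39/7 = 5.5714 → τ = 2313.8·5.5714·0.91 = 11731 N·m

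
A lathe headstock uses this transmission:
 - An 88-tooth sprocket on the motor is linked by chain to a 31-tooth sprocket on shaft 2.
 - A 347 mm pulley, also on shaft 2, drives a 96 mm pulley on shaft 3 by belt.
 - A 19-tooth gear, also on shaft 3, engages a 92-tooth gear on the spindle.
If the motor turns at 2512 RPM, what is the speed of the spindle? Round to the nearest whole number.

Chain: ratio = 31/88 = 0.35227, so shaft 2 turns at 2512 / 0.35227 = 7130.8 RPM.
Belt: ratio = 96/347 = 0.27666, so shaft 3 turns at 7130.8 / 0.27666 = 25775 RPM.
Gear mesh: ratio = 92/19 = 4.8421, so the spindle turns at 25775 / 4.8421 = 5323.1 RPM.

5323 RPM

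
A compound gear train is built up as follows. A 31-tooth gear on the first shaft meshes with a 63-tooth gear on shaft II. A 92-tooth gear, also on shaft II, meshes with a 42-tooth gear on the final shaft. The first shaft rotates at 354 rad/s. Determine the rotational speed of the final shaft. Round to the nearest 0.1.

381.6 rad/s

gear mesh 63/31 = 2.0323 → 354/2.0323 = 174.19 rad/s
gear mesh 42/92 = 0.45652 → 174.19/0.45652 = 381.56 rad/s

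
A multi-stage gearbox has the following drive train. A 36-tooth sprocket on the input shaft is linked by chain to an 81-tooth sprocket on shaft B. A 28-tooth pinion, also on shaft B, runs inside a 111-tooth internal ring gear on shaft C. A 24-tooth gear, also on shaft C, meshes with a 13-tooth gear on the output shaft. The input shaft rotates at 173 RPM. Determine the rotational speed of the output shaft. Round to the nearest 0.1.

Chain: ratio = 81/36 = 2.25, so shaft B turns at 173 / 2.25 = 76.889 RPM.
Internal gear: ratio = 111/28 = 3.9643, so shaft C turns at 76.889 / 3.9643 = 19.395 RPM.
Gear mesh: ratio = 13/24 = 0.54167, so the output shaft turns at 19.395 / 0.54167 = 35.807 RPM.

35.8 RPM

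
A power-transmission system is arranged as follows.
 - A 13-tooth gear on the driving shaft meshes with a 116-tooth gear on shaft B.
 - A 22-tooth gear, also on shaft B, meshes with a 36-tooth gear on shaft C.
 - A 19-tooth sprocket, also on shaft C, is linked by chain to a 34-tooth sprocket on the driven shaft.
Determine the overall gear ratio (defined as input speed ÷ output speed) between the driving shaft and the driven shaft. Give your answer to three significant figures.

26.1

Each stage contributes driven/driver: gear mesh 116/13 = 8.9231, gear mesh 36/22 = 1.6364, chain 34/19 = 1.7895.
Overall: 8.9231 × 1.6364 × 1.7895 = 26.129.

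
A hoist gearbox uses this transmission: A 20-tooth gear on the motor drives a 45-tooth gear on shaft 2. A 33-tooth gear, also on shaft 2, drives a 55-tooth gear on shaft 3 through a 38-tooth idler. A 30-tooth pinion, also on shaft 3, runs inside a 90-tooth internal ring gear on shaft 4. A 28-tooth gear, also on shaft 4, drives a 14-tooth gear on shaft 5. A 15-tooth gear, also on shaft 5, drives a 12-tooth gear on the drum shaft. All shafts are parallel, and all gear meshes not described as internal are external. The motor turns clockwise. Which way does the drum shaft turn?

counterclockwise

the motor → shaft 2: external mesh, 1 reversal → CCW.
shaft 2 → shaft 3: driver → idler → driven is 2 external meshes, 2 reversals → CCW.
shaft 3 → shaft 4: internal mesh, same direction → CCW.
shaft 4 → shaft 5: external mesh, 1 reversal → CW.
shaft 5 → the drum shaft: external mesh, 1 reversal → CCW.
5 reversals in total — an odd number — so the drum shaft turns opposite to the motor.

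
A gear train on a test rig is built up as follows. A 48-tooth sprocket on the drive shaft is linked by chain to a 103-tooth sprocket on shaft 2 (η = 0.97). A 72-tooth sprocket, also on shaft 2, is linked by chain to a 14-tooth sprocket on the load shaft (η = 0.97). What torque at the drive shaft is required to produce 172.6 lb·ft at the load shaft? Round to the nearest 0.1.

439.6 lb·ft

Overall ratio R = 2.1458 × 0.19444 = 0.41725; overall efficiency η = 0.97 × 0.97 = 0.9409.
Input torque = output torque / (R × η) = 172.6 / (0.41725 × 0.9409) = 439.65 lb·ft.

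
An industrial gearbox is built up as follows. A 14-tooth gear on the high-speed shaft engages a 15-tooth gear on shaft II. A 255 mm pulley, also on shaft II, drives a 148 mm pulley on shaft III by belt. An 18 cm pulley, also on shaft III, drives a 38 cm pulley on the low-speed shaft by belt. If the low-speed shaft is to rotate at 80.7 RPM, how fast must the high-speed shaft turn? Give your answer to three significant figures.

106 RPM

Overall ratio R = 1.0714 × 0.58039 × 2.1111 = 1.3128.
Required input speed = output speed × R = 80.7 × 1.3128 = 105.94 RPM.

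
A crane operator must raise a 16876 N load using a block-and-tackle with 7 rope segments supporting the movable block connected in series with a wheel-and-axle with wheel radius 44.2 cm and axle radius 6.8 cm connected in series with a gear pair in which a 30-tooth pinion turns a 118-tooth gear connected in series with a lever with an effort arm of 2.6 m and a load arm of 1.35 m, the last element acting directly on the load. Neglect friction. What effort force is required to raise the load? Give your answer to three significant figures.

49.0 N

Block-and-tackle MA = number of supporting rope parts = 7.
Wheel-and-axle MA = R/r = 44.2/6.8 = 6.5.
Gear pair MA = 118/30 = 3.9333.
Lever MA = effort arm / load arm = 2.6/1.35 = 1.9259.
Combined ideal MA = 7 × 6.5 × 3.9333 × 1.9259 = 344.68.
Effort = load / MA = 16876 / 344.68 = 48.962 N.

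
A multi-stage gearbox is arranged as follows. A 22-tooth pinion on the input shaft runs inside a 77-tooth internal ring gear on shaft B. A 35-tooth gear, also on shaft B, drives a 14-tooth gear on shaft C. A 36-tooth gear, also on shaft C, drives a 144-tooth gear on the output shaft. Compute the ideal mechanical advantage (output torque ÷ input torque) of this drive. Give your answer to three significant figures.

5.60

Each stage contributes driven/driver: internal gear 77/22 = 3.5, gear mesh 14/35 = 0.4, gear mesh 144/36 = 4.
Overall: 3.5 × 0.4 × 4 = 5.6.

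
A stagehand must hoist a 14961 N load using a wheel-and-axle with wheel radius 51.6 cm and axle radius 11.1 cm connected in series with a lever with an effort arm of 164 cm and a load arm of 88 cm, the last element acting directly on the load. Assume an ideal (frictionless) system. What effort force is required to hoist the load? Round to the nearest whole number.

1727 N

Wheel-and-axle MA = R/r = 51.6/11.1 = 4.6486.
Lever MA = effort arm / load arm = 164/88 = 1.8636.
Combined ideal MA = 4.6486 × 1.8636 = 8.6634.
Effort = load / MA = 14961 / 8.6634 = 1726.9 N.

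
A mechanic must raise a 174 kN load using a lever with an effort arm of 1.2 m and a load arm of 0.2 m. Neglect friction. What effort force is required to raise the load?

29 kN

Lever MA = effort arm / load arm = 1.2/0.2 = 6.
Effort = load / MA = 174 / 6 = 29 kN.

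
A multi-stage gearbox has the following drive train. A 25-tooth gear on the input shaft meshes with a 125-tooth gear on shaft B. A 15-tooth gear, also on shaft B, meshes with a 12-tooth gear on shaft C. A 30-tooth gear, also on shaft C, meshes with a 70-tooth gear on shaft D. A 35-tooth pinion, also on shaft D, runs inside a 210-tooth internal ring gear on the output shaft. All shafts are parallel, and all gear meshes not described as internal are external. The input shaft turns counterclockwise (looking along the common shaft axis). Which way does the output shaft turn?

clockwise

the input shaft → shaft B: external mesh, 1 reversal → CW.
shaft B → shaft C: external mesh, 1 reversal → CCW.
shaft C → shaft D: external mesh, 1 reversal → CW.
shaft D → the output shaft: internal mesh, same direction → CW.
3 reversals in total — an odd number — so the output shaft turns opposite to the input shaft.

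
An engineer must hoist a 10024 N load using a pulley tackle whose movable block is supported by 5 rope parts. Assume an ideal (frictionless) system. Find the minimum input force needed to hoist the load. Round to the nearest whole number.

Block-and-tackle MA = number of supporting rope parts = 5.
Effort = load / MA = 10024 / 5 = 2004.8 N.

2005 N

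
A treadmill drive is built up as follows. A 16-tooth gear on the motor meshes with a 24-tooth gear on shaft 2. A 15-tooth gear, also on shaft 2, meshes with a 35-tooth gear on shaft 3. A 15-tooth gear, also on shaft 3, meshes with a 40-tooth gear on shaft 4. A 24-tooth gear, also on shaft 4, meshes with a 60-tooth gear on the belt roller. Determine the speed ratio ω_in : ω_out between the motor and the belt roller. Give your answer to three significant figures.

23.3

Each stage contributes driven/driver: gear mesh 24/16 = 1.5, gear mesh 35/15 = 2.3333, gear mesh 40/15 = 2.6667, gear mesh 60/24 = 2.5.
Overall: 1.5 × 2.3333 × 2.6667 × 2.5 = 23.333.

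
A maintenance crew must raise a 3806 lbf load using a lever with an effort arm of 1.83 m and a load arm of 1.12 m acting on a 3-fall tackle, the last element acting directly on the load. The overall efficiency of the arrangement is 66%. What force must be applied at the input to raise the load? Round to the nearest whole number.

1176 lbf

Lever MA = effort arm / load arm = 1.83/1.12 = 1.6339.
Block-and-tackle MA = number of supporting rope parts = 3.
Combined ideal MA = 1.6339 × 3 = 4.9018.
Actual MA = 4.9018 × 0.66 = 3.2352.
Effort = load / actual MA = 3806 / 3.2352 = 1176.4 lbf.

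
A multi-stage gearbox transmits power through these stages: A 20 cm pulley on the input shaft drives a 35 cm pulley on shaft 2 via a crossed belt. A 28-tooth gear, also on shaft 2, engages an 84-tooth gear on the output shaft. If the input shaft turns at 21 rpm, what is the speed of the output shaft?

belt 35/20 = 1.75 → 21/1.75 = 12 rpm
gear mesh 84/28 = 3 → 12/3 = 4 rpm

4 rpm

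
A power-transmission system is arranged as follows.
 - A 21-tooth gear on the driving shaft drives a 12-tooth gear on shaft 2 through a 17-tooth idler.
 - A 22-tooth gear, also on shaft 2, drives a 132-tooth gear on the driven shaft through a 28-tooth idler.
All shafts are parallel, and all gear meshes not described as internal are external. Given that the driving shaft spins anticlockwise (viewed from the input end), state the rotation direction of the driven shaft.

the driving shaft → shaft 2: driver → idler → driven is 2 external meshes, 2 reversals → CCW.
shaft 2 → the driven shaft: driver → idler → driven is 2 external meshes, 2 reversals → CCW.
4 reversals in total — an even number — so the driven shaft turns the same way as the driving shaft.

anticlockwise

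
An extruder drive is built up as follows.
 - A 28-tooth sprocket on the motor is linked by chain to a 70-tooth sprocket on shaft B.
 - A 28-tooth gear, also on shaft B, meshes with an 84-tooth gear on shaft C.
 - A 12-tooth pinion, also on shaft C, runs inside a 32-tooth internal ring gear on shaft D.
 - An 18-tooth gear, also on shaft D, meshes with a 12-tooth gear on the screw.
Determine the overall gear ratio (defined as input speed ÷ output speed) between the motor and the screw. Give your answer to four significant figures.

13.33

Each stage contributes driven/driver: chain 70/28 = 2.5, gear mesh 84/28 = 3, internal gear 32/12 = 2.6667, gear mesh 12/18 = 0.66667.
Overall: 2.5 × 3 × 2.6667 × 0.66667 = 13.333.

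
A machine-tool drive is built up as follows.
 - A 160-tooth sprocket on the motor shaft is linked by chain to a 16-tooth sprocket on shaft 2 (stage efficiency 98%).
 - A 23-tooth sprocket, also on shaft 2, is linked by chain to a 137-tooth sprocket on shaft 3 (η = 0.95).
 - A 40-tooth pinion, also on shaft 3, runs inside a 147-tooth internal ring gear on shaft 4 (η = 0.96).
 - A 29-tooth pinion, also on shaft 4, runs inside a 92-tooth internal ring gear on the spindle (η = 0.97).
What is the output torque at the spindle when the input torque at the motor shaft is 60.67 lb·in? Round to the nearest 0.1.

Chain: ratio = 16/160 = 0.1; torque at shaft 2 = 60.67 × 0.1 × 0.98 = 5.9457 lb·in.
Chain: ratio = 137/23 = 5.9565; torque at shaft 3 = 5.9457 × 5.9565 × 0.95 = 33.645 lb·in.
Internal gear: ratio = 147/40 = 3.675; torque at shaft 4 = 33.645 × 3.675 × 0.96 = 118.7 lb·in.
Internal gear: ratio = 92/29 = 3.1724; torque at the spindle = 118.7 × 3.1724 × 0.97 = 365.26 lb·in.

365.3 lb·in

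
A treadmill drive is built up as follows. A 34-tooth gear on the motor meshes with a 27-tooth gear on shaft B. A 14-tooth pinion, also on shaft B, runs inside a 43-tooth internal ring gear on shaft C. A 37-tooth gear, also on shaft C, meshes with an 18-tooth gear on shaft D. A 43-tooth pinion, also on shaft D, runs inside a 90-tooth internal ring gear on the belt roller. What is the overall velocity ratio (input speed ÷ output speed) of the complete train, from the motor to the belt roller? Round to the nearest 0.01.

Each stage contributes driven/driver: gear mesh 27/34 = 0.79412, internal gear 43/14 = 3.0714, gear mesh 18/37 = 0.48649, internal gear 90/43 = 2.093.
Overall: 0.79412 × 3.0714 × 0.48649 × 2.093 = 2.4835.

2.48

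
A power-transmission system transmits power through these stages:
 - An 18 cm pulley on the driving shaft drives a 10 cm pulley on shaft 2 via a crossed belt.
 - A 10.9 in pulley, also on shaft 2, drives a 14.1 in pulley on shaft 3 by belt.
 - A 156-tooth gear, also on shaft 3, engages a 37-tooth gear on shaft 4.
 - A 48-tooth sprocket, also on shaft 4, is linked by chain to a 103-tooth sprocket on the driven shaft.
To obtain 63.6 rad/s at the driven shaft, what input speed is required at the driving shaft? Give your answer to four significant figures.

23.26 rad/s

Overall ratio R = 0.55556 × 1.2936 × 0.23718 × 2.1458 = 0.36576.
Required input speed = output speed × R = 63.6 × 0.36576 = 23.262 rad/s.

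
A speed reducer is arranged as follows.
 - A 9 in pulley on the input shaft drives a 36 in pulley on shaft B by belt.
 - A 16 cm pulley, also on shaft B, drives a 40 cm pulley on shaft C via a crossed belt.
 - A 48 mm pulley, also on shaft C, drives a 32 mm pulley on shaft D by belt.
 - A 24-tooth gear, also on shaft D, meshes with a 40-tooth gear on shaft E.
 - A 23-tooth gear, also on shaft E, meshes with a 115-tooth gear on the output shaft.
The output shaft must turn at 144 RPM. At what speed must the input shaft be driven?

8000 RPM

Overall ratio R = 4 × 2.5 × 0.66667 × 1.6667 × 5 = 55.556.
Required input speed = output speed × R = 144 × 55.556 = 8000 RPM.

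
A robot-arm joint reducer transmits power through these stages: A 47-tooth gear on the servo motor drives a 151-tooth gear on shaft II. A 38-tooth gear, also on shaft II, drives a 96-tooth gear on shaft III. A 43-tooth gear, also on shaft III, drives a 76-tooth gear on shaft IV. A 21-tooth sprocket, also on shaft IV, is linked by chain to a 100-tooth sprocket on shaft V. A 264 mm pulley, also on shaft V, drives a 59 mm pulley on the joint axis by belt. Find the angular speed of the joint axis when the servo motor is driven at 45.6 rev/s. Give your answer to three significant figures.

the servo motor → shaft II (gear mesh, 151/47): 45.6 ÷ 3.2128 = 14.193 rev/s
shaft II → shaft III (gear mesh, 96/38): 14.193 ÷ 2.5263 = 5.6182 rev/s
shaft III → shaft IV (gear mesh, 76/43): 5.6182 ÷ 1.7674 = 3.1787 rev/s
shaft IV → shaft V (chain, 100/21): 3.1787 ÷ 4.7619 = 0.66753 rev/s
shaft V → the joint axis (belt, 59/264): 0.66753 ÷ 0.22348 = 2.9869 rev/s

2.99 rev/s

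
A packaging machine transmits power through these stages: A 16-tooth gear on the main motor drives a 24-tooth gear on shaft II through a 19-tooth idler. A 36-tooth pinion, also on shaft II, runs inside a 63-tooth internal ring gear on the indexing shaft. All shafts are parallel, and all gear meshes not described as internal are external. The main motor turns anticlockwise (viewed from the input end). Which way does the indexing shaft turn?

anticlockwise

the main motor → shaft II: driver → idler → driven is 2 external meshes, 2 reversals → CCW.
shaft II → the indexing shaft: internal mesh, same direction → CCW.
2 reversals in total — an even number — so the indexing shaft turns the same way as the main motor.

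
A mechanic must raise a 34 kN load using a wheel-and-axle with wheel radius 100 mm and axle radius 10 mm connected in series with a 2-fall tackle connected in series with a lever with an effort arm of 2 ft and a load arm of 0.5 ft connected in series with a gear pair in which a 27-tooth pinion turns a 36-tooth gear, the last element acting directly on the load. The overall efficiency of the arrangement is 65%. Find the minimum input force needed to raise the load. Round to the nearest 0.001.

Wheel-and-axle MA = R/r = 100/10 = 10.
Block-and-tackle MA = number of supporting rope parts = 2.
Lever MA = effort arm / load arm = 2/0.5 = 4.
Gear pair MA = 36/27 = 1.3333.
Combined ideal MA = 10 × 2 × 4 × 1.3333 = 106.67.
Actual MA = 106.67 × 0.65 = 69.333.
Effort = load / actual MA = 34 / 69.333 = 0.49038 kN.

0.490 kN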